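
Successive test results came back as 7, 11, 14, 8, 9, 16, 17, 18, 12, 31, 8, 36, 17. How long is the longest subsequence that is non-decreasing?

Track the smallest tail for each achievable length (allowing ties):
7 → extends → [7]
11 → extends → [7, 11]
14 → extends → [7, 11, 14]
8 → replaces 11 → [7, 8, 14]
9 → replaces 14 → [7, 8, 9]
16 → extends → [7, 8, 9, 16]
17 → extends → [7, 8, 9, 16, 17]
18 → extends → [7, 8, 9, 16, 17, 18]
12 → replaces 16 → [7, 8, 9, 12, 17, 18]
31 → extends → [7, 8, 9, 12, 17, 18, 31]
8 → replaces 9 → [7, 8, 8, 12, 17, 18, 31]
36 → extends → [7, 8, 8, 12, 17, 18, 31, 36]
17 → replaces 18 → [7, 8, 8, 12, 17, 17, 31, 36]
Eight tails, so the longest non-decreasing subsequence has length 8 (e.g. 7, 11, 14, 16, 17, 18, 31, 36).

8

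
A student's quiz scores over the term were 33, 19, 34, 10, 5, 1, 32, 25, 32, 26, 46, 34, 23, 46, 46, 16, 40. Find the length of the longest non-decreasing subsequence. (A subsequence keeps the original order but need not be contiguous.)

6

Track the smallest tail for each achievable length (allowing ties):
33 → extends → [33]
19 → replaces 33 → [19]
34 → extends → [19, 34]
10 → replaces 19 → [10, 34]
5 → replaces 10 → [5, 34]
1 → replaces 5 → [1, 34]
32 → replaces 34 → [1, 32]
25 → replaces 32 → [1, 25]
32 → extends → [1, 25, 32]
26 → replaces 32 → [1, 25, 26]
46 → extends → [1, 25, 26, 46]
34 → replaces 46 → [1, 25, 26, 34]
23 → replaces 25 → [1, 23, 26, 34]
46 → extends → [1, 23, 26, 34, 46]
46 → extends → [1, 23, 26, 34, 46, 46]
16 → replaces 23 → [1, 16, 26, 34, 46, 46]
40 → replaces 46 → [1, 16, 26, 34, 40, 46]
Six tails, so the longest non-decreasing subsequence has length 6 (e.g. 19, 32, 32, 46, 46, 46).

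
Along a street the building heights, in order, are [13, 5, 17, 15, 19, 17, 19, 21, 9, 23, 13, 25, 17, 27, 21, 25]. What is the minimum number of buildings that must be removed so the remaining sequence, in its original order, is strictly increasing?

8

Fewest deletions = n − (longest strictly increasing subsequence).
Patience tails:
13 → extends → [13]
5 → replaces 13 → [5]
17 → extends → [5, 17]
15 → replaces 17 → [5, 15]
19 → extends → [5, 15, 19]
17 → replaces 19 → [5, 15, 17]
19 → extends → [5, 15, 17, 19]
21 → extends → [5, 15, 17, 19, 21]
9 → replaces 15 → [5, 9, 17, 19, 21]
23 → extends → [5, 9, 17, 19, 21, 23]
13 → replaces 17 → [5, 9, 13, 19, 21, 23]
25 → extends → [5, 9, 13, 19, 21, 23, 25]
17 → replaces 19 → [5, 9, 13, 17, 21, 23, 25]
27 → extends → [5, 9, 13, 17, 21, 23, 25, 27]
21 → already a tail → [5, 9, 13, 17, 21, 23, 25, 27]
25 → already a tail → [5, 9, 13, 17, 21, 23, 25, 27]
Longest strictly increasing subsequence has length 8, so deletions = 16 − 8 = 8.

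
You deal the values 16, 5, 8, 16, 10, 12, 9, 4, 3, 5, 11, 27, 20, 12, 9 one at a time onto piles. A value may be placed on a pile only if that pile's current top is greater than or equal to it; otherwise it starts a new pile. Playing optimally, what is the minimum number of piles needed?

Place each on the leftmost legal pile:
16 → new pile 1 (tops now [16])
5 → pile 1 (tops now [5])
8 → new pile 2 (tops now [5, 8])
16 → new pile 3 (tops now [5, 8, 16])
10 → pile 3 (tops now [5, 8, 10])
12 → new pile 4 (tops now [5, 8, 10, 12])
9 → pile 3 (tops now [5, 8, 9, 12])
4 → pile 1 (tops now [4, 8, 9, 12])
3 → pile 1 (tops now [3, 8, 9, 12])
5 → pile 2 (tops now [3, 5, 9, 12])
11 → pile 4 (tops now [3, 5, 9, 11])
27 → new pile 5 (tops now [3, 5, 9, 11, 27])
20 → pile 5 (tops now [3, 5, 9, 11, 20])
12 → pile 5 (tops now [3, 5, 9, 11, 12])
9 → pile 3 (tops now [3, 5, 9, 11, 12])
Five piles.

5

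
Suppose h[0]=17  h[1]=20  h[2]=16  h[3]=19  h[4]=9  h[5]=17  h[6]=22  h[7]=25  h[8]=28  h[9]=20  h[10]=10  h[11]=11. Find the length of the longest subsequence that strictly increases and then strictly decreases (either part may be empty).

7

inc[i] = longest strictly increasing subsequence ending at i; dec[i] = longest strictly decreasing subsequence starting at i:
i:      0  1  2  3  4  5  6  7  8  9 10 11
h[i]:  17 20 16 19  9 17 22 25 28 20 10 11
inc:    1  2  1  2  1  2  3  4  5  3  2  3
dec:    3  4  2  3  1  2  3  3  3  2  1  1
Best peak at i=8 (value 28): inc=5, dec=3, length 5+3−1 = 7.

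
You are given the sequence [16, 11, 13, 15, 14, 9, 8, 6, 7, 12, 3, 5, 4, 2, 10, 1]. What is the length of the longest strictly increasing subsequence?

Track the smallest tail for each achievable length (strict):
16 → extends → [16]
11 → replaces 16 → [11]
13 → extends → [11, 13]
15 → extends → [11, 13, 15]
14 → replaces 15 → [11, 13, 14]
9 → replaces 11 → [9, 13, 14]
8 → replaces 9 → [8, 13, 14]
6 → replaces 8 → [6, 13, 14]
7 → replaces 13 → [6, 7, 14]
12 → replaces 14 → [6, 7, 12]
3 → replaces 6 → [3, 7, 12]
5 → replaces 7 → [3, 5, 12]
4 → replaces 5 → [3, 4, 12]
2 → replaces 3 → [2, 4, 12]
10 → replaces 12 → [2, 4, 10]
1 → replaces 2 → [1, 4, 10]
Three tails, so the longest strictly increasing subsequence has length 3 (e.g. 11, 13, 15).

3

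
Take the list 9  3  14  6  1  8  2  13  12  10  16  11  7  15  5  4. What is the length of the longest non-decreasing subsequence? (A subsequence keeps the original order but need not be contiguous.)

6

Track the smallest tail for each achievable length (allowing ties):
9 → extends → [9]
3 → replaces 9 → [3]
14 → extends → [3, 14]
6 → replaces 14 → [3, 6]
1 → replaces 3 → [1, 6]
8 → extends → [1, 6, 8]
2 → replaces 6 → [1, 2, 8]
13 → extends → [1, 2, 8, 13]
12 → replaces 13 → [1, 2, 8, 12]
10 → replaces 12 → [1, 2, 8, 10]
16 → extends → [1, 2, 8, 10, 16]
11 → replaces 16 → [1, 2, 8, 10, 11]
7 → replaces 8 → [1, 2, 7, 10, 11]
15 → extends → [1, 2, 7, 10, 11, 15]
5 → replaces 7 → [1, 2, 5, 10, 11, 15]
4 → replaces 5 → [1, 2, 4, 10, 11, 15]
Six tails, so the longest non-decreasing subsequence has length 6 (e.g. 3, 6, 8, 10, 11, 15).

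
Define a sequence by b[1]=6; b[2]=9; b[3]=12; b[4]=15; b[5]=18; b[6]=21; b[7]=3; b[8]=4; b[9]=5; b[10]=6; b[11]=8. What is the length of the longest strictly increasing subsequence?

Let dp[i] be the length of the longest such subsequence ending at index i:
i:      1  2  3  4  5  6  7  8  9 10 11
b[i]:   6  9 12 15 18 21  3  4  5  6  8
dp:     1  2  3  4  5  6  1  2  3  4  5
Maximum dp value is 6.

6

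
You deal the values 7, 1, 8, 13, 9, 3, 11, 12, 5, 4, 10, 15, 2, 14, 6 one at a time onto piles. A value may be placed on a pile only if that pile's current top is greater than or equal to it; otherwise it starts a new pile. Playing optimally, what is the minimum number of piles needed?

Place each on the leftmost legal pile:
7 → new pile 1 (tops now [7])
1 → pile 1 (tops now [1])
8 → new pile 2 (tops now [1, 8])
13 → new pile 3 (tops now [1, 8, 13])
9 → pile 3 (tops now [1, 8, 9])
3 → pile 2 (tops now [1, 3, 9])
11 → new pile 4 (tops now [1, 3, 9, 11])
12 → new pile 5 (tops now [1, 3, 9, 11, 12])
5 → pile 3 (tops now [1, 3, 5, 11, 12])
4 → pile 3 (tops now [1, 3, 4, 11, 12])
10 → pile 4 (tops now [1, 3, 4, 10, 12])
15 → new pile 6 (tops now [1, 3, 4, 10, 12, 15])
2 → pile 2 (tops now [1, 2, 4, 10, 12, 15])
14 → pile 6 (tops now [1, 2, 4, 10, 12, 14])
6 → pile 4 (tops now [1, 2, 4, 6, 12, 14])
Six piles.

6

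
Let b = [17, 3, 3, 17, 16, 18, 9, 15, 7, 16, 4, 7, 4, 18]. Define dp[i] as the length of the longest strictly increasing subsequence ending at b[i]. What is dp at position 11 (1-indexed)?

2

dp[i] = 1 + max{dp[j] : j<i, b[j]<b[i]} (or 1 if no such j):
i:      1  2  3  4  5  6  7  8  9 10 11 12 13 14
b[i]:  17  3  3 17 16 18  9 15  7 16  4  7  4 18
dp:     1  1  1  2  2  3  2  3  2  4  2  3  2  5
At index 11 the value is 2.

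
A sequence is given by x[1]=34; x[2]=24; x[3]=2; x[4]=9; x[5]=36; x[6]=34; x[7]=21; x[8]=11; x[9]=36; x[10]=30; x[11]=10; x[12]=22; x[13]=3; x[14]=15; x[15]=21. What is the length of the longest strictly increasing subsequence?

5

Let dp[i] be the length of the longest such subsequence ending at index i:
i:      1  2  3  4  5  6  7  8  9 10 11 12 13 14 15
x[i]:  34 24  2  9 36 34 21 11 36 30 10 22  3 15 21
dp:     1  1  1  2  3  3  3  3  4  4  3  4  2  4  5
Maximum dp value is 5.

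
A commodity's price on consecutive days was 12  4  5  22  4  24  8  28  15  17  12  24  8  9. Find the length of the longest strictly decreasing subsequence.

4

Negate each value so 'decreasing' becomes 'increasing', then run patience tails on the negated sequence:
-12 → extends → [-12]
-4 → extends → [-12, -4]
-5 → replaces -4 → [-12, -5]
-22 → replaces -12 → [-22, -5]
-4 → extends → [-22, -5, -4]
-24 → replaces -22 → [-24, -5, -4]
-8 → replaces -5 → [-24, -8, -4]
-28 → replaces -24 → [-28, -8, -4]
-15 → replaces -8 → [-28, -15, -4]
-17 → replaces -15 → [-28, -17, -4]
-12 → replaces -4 → [-28, -17, -12]
-24 → replaces -17 → [-28, -24, -12]
-8 → extends → [-28, -24, -12, -8]
-9 → replaces -8 → [-28, -24, -12, -9]
Four tails, so the longest strictly decreasing subsequence of the original has length 4.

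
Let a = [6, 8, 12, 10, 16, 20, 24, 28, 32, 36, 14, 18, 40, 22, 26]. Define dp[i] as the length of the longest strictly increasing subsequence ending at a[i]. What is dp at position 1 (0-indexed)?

dp[i] = 1 + max{dp[j] : j<i, a[j]<a[i]} (or 1 if no such j):
i:      0  1  2  3  4  5  6  7  8  9 10 11 12 13 14
a[i]:   6  8 12 10 16 20 24 28 32 36 14 18 40 22 26
dp:     1  2  3  3  4  5  6  7  8  9  4  5 10  6  7
At index 1 the value is 2.

2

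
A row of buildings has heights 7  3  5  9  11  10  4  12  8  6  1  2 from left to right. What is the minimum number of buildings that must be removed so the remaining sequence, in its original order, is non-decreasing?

Fewest deletions = n − (longest non-decreasing subsequence).
Patience tails:
7 → extends → [7]
3 → replaces 7 → [3]
5 → extends → [3, 5]
9 → extends → [3, 5, 9]
11 → extends → [3, 5, 9, 11]
10 → replaces 11 → [3, 5, 9, 10]
4 → replaces 5 → [3, 4, 9, 10]
12 → extends → [3, 4, 9, 10, 12]
8 → replaces 9 → [3, 4, 8, 10, 12]
6 → replaces 8 → [3, 4, 6, 10, 12]
1 → replaces 3 → [1, 4, 6, 10, 12]
2 → replaces 4 → [1, 2, 6, 10, 12]
Longest non-decreasing subsequence has length 5, so deletions = 12 − 5 = 7.

7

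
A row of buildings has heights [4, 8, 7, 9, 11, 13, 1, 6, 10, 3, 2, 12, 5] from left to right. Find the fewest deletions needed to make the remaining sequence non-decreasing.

Fewest deletions = n − (longest non-decreasing subsequence).
Patience tails:
4 → extends → [4]
8 → extends → [4, 8]
7 → replaces 8 → [4, 7]
9 → extends → [4, 7, 9]
11 → extends → [4, 7, 9, 11]
13 → extends → [4, 7, 9, 11, 13]
1 → replaces 4 → [1, 7, 9, 11, 13]
6 → replaces 7 → [1, 6, 9, 11, 13]
10 → replaces 11 → [1, 6, 9, 10, 13]
3 → replaces 6 → [1, 3, 9, 10, 13]
2 → replaces 3 → [1, 2, 9, 10, 13]
12 → replaces 13 → [1, 2, 9, 10, 12]
5 → replaces 9 → [1, 2, 5, 10, 12]
Longest non-decreasing subsequence has length 5, so deletions = 13 − 5 = 8.

8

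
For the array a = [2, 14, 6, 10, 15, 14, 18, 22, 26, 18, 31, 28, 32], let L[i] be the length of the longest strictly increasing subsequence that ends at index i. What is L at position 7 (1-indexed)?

5

dp[i] = 1 + max{dp[j] : j<i, a[j]<a[i]} (or 1 if no such j):
i:      1  2  3  4  5  6  7  8  9 10 11 12 13
a[i]:   2 14  6 10 15 14 18 22 26 18 31 28 32
dp:     1  2  2  3  4  4  5  6  7  5  8  8  9
At index 7 the value is 5.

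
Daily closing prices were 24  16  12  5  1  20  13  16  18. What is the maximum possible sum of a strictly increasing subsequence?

Let S[i] be the best sum of a strictly increasing subsequence ending at i:
i:      1  2  3  4  5  6  7  8  9
a[i]:  24 16 12  5  1 20 13 16 18
S:     24 16 12  5  1 36 25 41 59
Maximum is 59 (e.g. 12 + 13 + 16 + 18).

59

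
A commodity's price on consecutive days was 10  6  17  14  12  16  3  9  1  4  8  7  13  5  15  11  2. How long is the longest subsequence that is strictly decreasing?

Negate each value so 'decreasing' becomes 'increasing', then run patience tails on the negated sequence:
-10 → extends → [-10]
-6 → extends → [-10, -6]
-17 → replaces -10 → [-17, -6]
-14 → replaces -6 → [-17, -14]
-12 → extends → [-17, -14, -12]
-16 → replaces -14 → [-17, -16, -12]
-3 → extends → [-17, -16, -12, -3]
-9 → replaces -3 → [-17, -16, -12, -9]
-1 → extends → [-17, -16, -12, -9, -1]
-4 → replaces -1 → [-17, -16, -12, -9, -4]
-8 → replaces -4 → [-17, -16, -12, -9, -8]
-7 → extends → [-17, -16, -12, -9, -8, -7]
-13 → replaces -12 → [-17, -16, -13, -9, -8, -7]
-5 → extends → [-17, -16, -13, -9, -8, -7, -5]
-15 → replaces -13 → [-17, -16, -15, -9, -8, -7, -5]
-11 → replaces -9 → [-17, -16, -15, -11, -8, -7, -5]
-2 → extends → [-17, -16, -15, -11, -8, -7, -5, -2]
Eight tails, so the longest strictly decreasing subsequence of the original has length 8.

8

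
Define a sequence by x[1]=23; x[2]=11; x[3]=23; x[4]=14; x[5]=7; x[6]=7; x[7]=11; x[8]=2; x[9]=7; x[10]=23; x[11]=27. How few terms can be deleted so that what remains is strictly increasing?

Fewest deletions = n − (longest strictly increasing subsequence).
Patience tails:
23 → extends → [23]
11 → replaces 23 → [11]
23 → extends → [11, 23]
14 → replaces 23 → [11, 14]
7 → replaces 11 → [7, 14]
7 → already a tail → [7, 14]
11 → replaces 14 → [7, 11]
2 → replaces 7 → [2, 11]
7 → replaces 11 → [2, 7]
23 → extends → [2, 7, 23]
27 → extends → [2, 7, 23, 27]
Longest strictly increasing subsequence has length 4, so deletions = 11 − 4 = 7.

7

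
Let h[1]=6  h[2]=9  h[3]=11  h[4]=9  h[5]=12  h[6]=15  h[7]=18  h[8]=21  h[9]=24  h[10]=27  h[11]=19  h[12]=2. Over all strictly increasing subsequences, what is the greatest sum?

Let S[i] be the best sum of a strictly increasing subsequence ending at i:
i:       1   2   3   4   5   6   7   8   9  10  11  12
h[i]:    6   9  11   9  12  15  18  21  24  27  19   2
S:       6  15  26  15  38  53  71  92 116 143  90   2
Maximum is 143 (e.g. 6 + 9 + 11 + 12 + 15 + 18 + 21 + 24 + 27).

143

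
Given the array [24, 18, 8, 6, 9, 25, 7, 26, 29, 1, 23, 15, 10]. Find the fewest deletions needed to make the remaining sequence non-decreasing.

8

Fewest deletions = n − (longest non-decreasing subsequence).
Patience tails:
24 → extends → [24]
18 → replaces 24 → [18]
8 → replaces 18 → [8]
6 → replaces 8 → [6]
9 → extends → [6, 9]
25 → extends → [6, 9, 25]
7 → replaces 9 → [6, 7, 25]
26 → extends → [6, 7, 25, 26]
29 → extends → [6, 7, 25, 26, 29]
1 → replaces 6 → [1, 7, 25, 26, 29]
23 → replaces 25 → [1, 7, 23, 26, 29]
15 → replaces 23 → [1, 7, 15, 26, 29]
10 → replaces 15 → [1, 7, 10, 26, 29]
Longest non-decreasing subsequence has length 5, so deletions = 13 − 5 = 8.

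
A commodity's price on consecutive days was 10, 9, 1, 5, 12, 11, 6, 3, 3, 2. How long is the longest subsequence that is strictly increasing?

Track the smallest tail for each achievable length (strict):
10 → extends → [10]
9 → replaces 10 → [9]
1 → replaces 9 → [1]
5 → extends → [1, 5]
12 → extends → [1, 5, 12]
11 → replaces 12 → [1, 5, 11]
6 → replaces 11 → [1, 5, 6]
3 → replaces 5 → [1, 3, 6]
3 → already a tail → [1, 3, 6]
2 → replaces 3 → [1, 2, 6]
Three tails, so the longest strictly increasing subsequence has length 3 (e.g. 1, 5, 12).

3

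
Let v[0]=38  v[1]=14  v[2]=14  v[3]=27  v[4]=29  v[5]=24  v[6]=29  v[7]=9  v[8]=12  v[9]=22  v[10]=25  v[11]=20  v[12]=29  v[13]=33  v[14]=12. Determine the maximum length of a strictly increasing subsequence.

Track the smallest tail for each achievable length (strict):
38 → extends → [38]
14 → replaces 38 → [14]
14 → already a tail → [14]
27 → extends → [14, 27]
29 → extends → [14, 27, 29]
24 → replaces 27 → [14, 24, 29]
29 → already a tail → [14, 24, 29]
9 → replaces 14 → [9, 24, 29]
12 → replaces 24 → [9, 12, 29]
22 → replaces 29 → [9, 12, 22]
25 → extends → [9, 12, 22, 25]
20 → replaces 22 → [9, 12, 20, 25]
29 → extends → [9, 12, 20, 25, 29]
33 → extends → [9, 12, 20, 25, 29, 33]
12 → already a tail → [9, 12, 20, 25, 29, 33]
Six tails, so the longest strictly increasing subsequence has length 6 (e.g. 9, 12, 22, 25, 29, 33).

6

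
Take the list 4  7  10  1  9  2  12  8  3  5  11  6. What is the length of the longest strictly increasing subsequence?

5

Let dp[i] be the length of the longest such subsequence ending at index i:
i:      1  2  3  4  5  6  7  8  9 10 11 12
a[i]:   4  7 10  1  9  2 12  8  3  5 11  6
dp:     1  2  3  1  3  2  4  3  3  4  5  5
Maximum dp value is 5.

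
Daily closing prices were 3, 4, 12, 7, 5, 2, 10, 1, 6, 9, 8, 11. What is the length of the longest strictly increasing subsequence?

6

Let dp[i] be the length of the longest such subsequence ending at index i:
i:      1  2  3  4  5  6  7  8  9 10 11 12
a[i]:   3  4 12  7  5  2 10  1  6  9  8 11
dp:     1  2  3  3  3  1  4  1  4  5  5  6
Maximum dp value is 6.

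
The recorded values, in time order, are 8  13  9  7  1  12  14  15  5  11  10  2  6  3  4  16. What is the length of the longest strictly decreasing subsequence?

Negate each value so 'decreasing' becomes 'increasing', then run patience tails on the negated sequence:
-8 → extends → [-8]
-13 → replaces -8 → [-13]
-9 → extends → [-13, -9]
-7 → extends → [-13, -9, -7]
-1 → extends → [-13, -9, -7, -1]
-12 → replaces -9 → [-13, -12, -7, -1]
-14 → replaces -13 → [-14, -12, -7, -1]
-15 → replaces -14 → [-15, -12, -7, -1]
-5 → replaces -1 → [-15, -12, -7, -5]
-11 → replaces -7 → [-15, -12, -11, -5]
-10 → replaces -5 → [-15, -12, -11, -10]
-2 → extends → [-15, -12, -11, -10, -2]
-6 → replaces -2 → [-15, -12, -11, -10, -6]
-3 → extends → [-15, -12, -11, -10, -6, -3]
-4 → replaces -3 → [-15, -12, -11, -10, -6, -4]
-16 → replaces -15 → [-16, -12, -11, -10, -6, -4]
Six tails, so the longest strictly decreasing subsequence of the original has length 6.

6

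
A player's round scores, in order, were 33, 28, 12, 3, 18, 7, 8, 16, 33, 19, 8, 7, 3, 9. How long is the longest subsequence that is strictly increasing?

Track the smallest tail for each achievable length (strict):
33 → extends → [33]
28 → replaces 33 → [28]
12 → replaces 28 → [12]
3 → replaces 12 → [3]
18 → extends → [3, 18]
7 → replaces 18 → [3, 7]
8 → extends → [3, 7, 8]
16 → extends → [3, 7, 8, 16]
33 → extends → [3, 7, 8, 16, 33]
19 → replaces 33 → [3, 7, 8, 16, 19]
8 → already a tail → [3, 7, 8, 16, 19]
7 → already a tail → [3, 7, 8, 16, 19]
3 → already a tail → [3, 7, 8, 16, 19]
9 → replaces 16 → [3, 7, 8, 9, 19]
Five tails, so the longest strictly increasing subsequence has length 5 (e.g. 3, 7, 8, 16, 33).

5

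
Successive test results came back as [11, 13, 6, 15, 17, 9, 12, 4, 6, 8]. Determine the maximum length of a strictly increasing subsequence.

Track the smallest tail for each achievable length (strict):
11 → extends → [11]
13 → extends → [11, 13]
6 → replaces 11 → [6, 13]
15 → extends → [6, 13, 15]
17 → extends → [6, 13, 15, 17]
9 → replaces 13 → [6, 9, 15, 17]
12 → replaces 15 → [6, 9, 12, 17]
4 → replaces 6 → [4, 9, 12, 17]
6 → replaces 9 → [4, 6, 12, 17]
8 → replaces 12 → [4, 6, 8, 17]
Four tails, so the longest strictly increasing subsequence has length 4 (e.g. 11, 13, 15, 17).

4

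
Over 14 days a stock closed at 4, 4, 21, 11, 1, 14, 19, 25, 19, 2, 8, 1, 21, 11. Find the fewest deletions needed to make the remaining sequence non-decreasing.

7

Fewest deletions = n − (longest non-decreasing subsequence).
i:      1  2  3  4  5  6  7  8  9 10 11 12 13 14
a[i]:   4  4 21 11  1 14 19 25 19  2  8  1 21 11
dp:     1  2  3  3  1  4  5  6  6  2  3  2  7  4
max dp = 7, so deletions = 14 − 7 = 7.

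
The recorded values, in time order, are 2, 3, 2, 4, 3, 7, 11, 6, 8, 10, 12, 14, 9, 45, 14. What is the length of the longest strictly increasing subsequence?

9

Track the smallest tail for each achievable length (strict):
2 → extends → [2]
3 → extends → [2, 3]
2 → already a tail → [2, 3]
4 → extends → [2, 3, 4]
3 → already a tail → [2, 3, 4]
7 → extends → [2, 3, 4, 7]
11 → extends → [2, 3, 4, 7, 11]
6 → replaces 7 → [2, 3, 4, 6, 11]
8 → replaces 11 → [2, 3, 4, 6, 8]
10 → extends → [2, 3, 4, 6, 8, 10]
12 → extends → [2, 3, 4, 6, 8, 10, 12]
14 → extends → [2, 3, 4, 6, 8, 10, 12, 14]
9 → replaces 10 → [2, 3, 4, 6, 8, 9, 12, 14]
45 → extends → [2, 3, 4, 6, 8, 9, 12, 14, 45]
14 → already a tail → [2, 3, 4, 6, 8, 9, 12, 14, 45]
Nine tails, so the longest strictly increasing subsequence has length 9 (e.g. 2, 3, 4, 7, 8, 10, 12, 14, 45).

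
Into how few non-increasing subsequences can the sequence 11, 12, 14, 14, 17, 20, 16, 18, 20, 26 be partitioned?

7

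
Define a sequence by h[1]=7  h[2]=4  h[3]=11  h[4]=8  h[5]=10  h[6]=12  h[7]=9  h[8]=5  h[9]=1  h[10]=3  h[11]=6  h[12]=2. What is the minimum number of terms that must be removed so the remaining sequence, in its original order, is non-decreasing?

Fewest deletions = n − (longest non-decreasing subsequence).
i:      1  2  3  4  5  6  7  8  9 10 11 12
h[i]:   7  4 11  8 10 12  9  5  1  3  6  2
dp:     1  1  2  2  3  4  3  2  1  2  3  2
max dp = 4, so deletions = 12 − 4 = 8.

8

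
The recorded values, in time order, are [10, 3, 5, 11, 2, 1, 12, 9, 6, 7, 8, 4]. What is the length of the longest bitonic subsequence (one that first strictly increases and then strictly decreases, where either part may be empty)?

7

inc[i] = longest strictly increasing subsequence ending at i; dec[i] = longest strictly decreasing subsequence starting at i:
i:      1  2  3  4  5  6  7  8  9 10 11 12
a[i]:  10  3  5 11  2  1 12  9  6  7  8  4
inc:    1  1  2  3  1  1  4  3  3  4  5  2
dec:    4  3  3  4  2  1  4  3  2  2  2  1
Best peak at i=7 (value 12): inc=4, dec=4, length 4+4−1 = 7.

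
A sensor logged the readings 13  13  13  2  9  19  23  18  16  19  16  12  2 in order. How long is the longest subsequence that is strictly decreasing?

5

Let dp[i] be the longest strictly decreasing subsequence ending at i:
i:      1  2  3  4  5  6  7  8  9 10 11 12 13
a[i]:  13 13 13  2  9 19 23 18 16 19 16 12  2
dp:     1  1  1  2  2  1  1  2  3  2  3  4  5
Maximum is 5.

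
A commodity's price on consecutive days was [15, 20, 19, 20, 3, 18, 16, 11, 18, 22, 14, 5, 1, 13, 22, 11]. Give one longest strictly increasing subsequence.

15, 19, 20, 22

Patience tails give the LIS length; then backtrack through the dp parents:
15 → extends → [15]
20 → extends → [15, 20]
19 → replaces 20 → [15, 19]
20 → extends → [15, 19, 20]
3 → replaces 15 → [3, 19, 20]
18 → replaces 19 → [3, 18, 20]
16 → replaces 18 → [3, 16, 20]
11 → replaces 16 → [3, 11, 20]
18 → replaces 20 → [3, 11, 18]
22 → extends → [3, 11, 18, 22]
14 → replaces 18 → [3, 11, 14, 22]
5 → replaces 11 → [3, 5, 14, 22]
1 → replaces 3 → [1, 5, 14, 22]
13 → replaces 14 → [1, 5, 13, 22]
22 → already a tail → [1, 5, 13, 22]
11 → replaces 13 → [1, 5, 11, 22]
Length 4; one witness is 15, 19, 20, 22.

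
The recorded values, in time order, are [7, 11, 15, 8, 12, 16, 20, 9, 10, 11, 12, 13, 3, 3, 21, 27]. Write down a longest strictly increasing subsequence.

7, 8, 9, 10, 11, 12, 13, 21, 27

Patience tails give the LIS length; then backtrack through the dp parents:
7 → extends → [7]
11 → extends → [7, 11]
15 → extends → [7, 11, 15]
8 → replaces 11 → [7, 8, 15]
12 → replaces 15 → [7, 8, 12]
16 → extends → [7, 8, 12, 16]
20 → extends → [7, 8, 12, 16, 20]
9 → replaces 12 → [7, 8, 9, 16, 20]
10 → replaces 16 → [7, 8, 9, 10, 20]
11 → replaces 20 → [7, 8, 9, 10, 11]
12 → extends → [7, 8, 9, 10, 11, 12]
13 → extends → [7, 8, 9, 10, 11, 12, 13]
3 → replaces 7 → [3, 8, 9, 10, 11, 12, 13]
3 → already a tail → [3, 8, 9, 10, 11, 12, 13]
21 → extends → [3, 8, 9, 10, 11, 12, 13, 21]
27 → extends → [3, 8, 9, 10, 11, 12, 13, 21, 27]
Length 9; one witness is 7, 8, 9, 10, 11, 12, 13, 21, 27.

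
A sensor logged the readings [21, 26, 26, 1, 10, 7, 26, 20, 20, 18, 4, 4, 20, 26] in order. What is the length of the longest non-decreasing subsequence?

Track the smallest tail for each achievable length (allowing ties):
21 → extends → [21]
26 → extends → [21, 26]
26 → extends → [21, 26, 26]
1 → replaces 21 → [1, 26, 26]
10 → replaces 26 → [1, 10, 26]
7 → replaces 10 → [1, 7, 26]
26 → extends → [1, 7, 26, 26]
20 → replaces 26 → [1, 7, 20, 26]
20 → replaces 26 → [1, 7, 20, 20]
18 → replaces 20 → [1, 7, 18, 20]
4 → replaces 7 → [1, 4, 18, 20]
4 → replaces 18 → [1, 4, 4, 20]
20 → extends → [1, 4, 4, 20, 20]
26 → extends → [1, 4, 4, 20, 20, 26]
Six tails, so the longest non-decreasing subsequence has length 6 (e.g. 1, 10, 20, 20, 20, 26).

6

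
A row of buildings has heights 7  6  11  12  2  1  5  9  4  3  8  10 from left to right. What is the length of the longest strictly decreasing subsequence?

Negate each value so 'decreasing' becomes 'increasing', then run patience tails on the negated sequence:
-7 → extends → [-7]
-6 → extends → [-7, -6]
-11 → replaces -7 → [-11, -6]
-12 → replaces -11 → [-12, -6]
-2 → extends → [-12, -6, -2]
-1 → extends → [-12, -6, -2, -1]
-5 → replaces -2 → [-12, -6, -5, -1]
-9 → replaces -6 → [-12, -9, -5, -1]
-4 → replaces -1 → [-12, -9, -5, -4]
-3 → extends → [-12, -9, -5, -4, -3]
-8 → replaces -5 → [-12, -9, -8, -4, -3]
-10 → replaces -9 → [-12, -10, -8, -4, -3]
Five tails, so the longest strictly decreasing subsequence of the original has length 5.

5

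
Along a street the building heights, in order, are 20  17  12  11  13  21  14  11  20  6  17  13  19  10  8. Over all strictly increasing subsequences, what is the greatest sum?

Let S[i] be the best sum of a strictly increasing subsequence ending at i:
i:      1  2  3  4  5  6  7  8  9 10 11 12 13 14 15
a[i]:  20 17 12 11 13 21 14 11 20  6 17 13 19 10  8
S:     20 17 12 11 25 46 39 11 59  6 56 25 75 16 14
Maximum is 75 (e.g. 12 + 13 + 14 + 17 + 19).

75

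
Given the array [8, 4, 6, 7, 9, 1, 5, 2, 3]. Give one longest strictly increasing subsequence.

Patience tails give the LIS length; then backtrack through the dp parents:
8 → extends → [8]
4 → replaces 8 → [4]
6 → extends → [4, 6]
7 → extends → [4, 6, 7]
9 → extends → [4, 6, 7, 9]
1 → replaces 4 → [1, 6, 7, 9]
5 → replaces 6 → [1, 5, 7, 9]
2 → replaces 5 → [1, 2, 7, 9]
3 → replaces 7 → [1, 2, 3, 9]
Length 4; one witness is 4, 6, 7, 9.

4, 6, 7, 9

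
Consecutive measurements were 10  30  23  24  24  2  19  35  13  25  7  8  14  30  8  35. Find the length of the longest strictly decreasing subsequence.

Negate each value so 'decreasing' becomes 'increasing', then run patience tails on the negated sequence:
-10 → extends → [-10]
-30 → replaces -10 → [-30]
-23 → extends → [-30, -23]
-24 → replaces -23 → [-30, -24]
-24 → already a tail → [-30, -24]
-2 → extends → [-30, -24, -2]
-19 → replaces -2 → [-30, -24, -19]
-35 → replaces -30 → [-35, -24, -19]
-13 → extends → [-35, -24, -19, -13]
-25 → replaces -24 → [-35, -25, -19, -13]
-7 → extends → [-35, -25, -19, -13, -7]
-8 → replaces -7 → [-35, -25, -19, -13, -8]
-14 → replaces -13 → [-35, -25, -19, -14, -8]
-30 → replaces -25 → [-35, -30, -19, -14, -8]
-8 → already a tail → [-35, -30, -19, -14, -8]
-35 → already a tail → [-35, -30, -19, -14, -8]
Five tails, so the longest strictly decreasing subsequence of the original has length 5.

5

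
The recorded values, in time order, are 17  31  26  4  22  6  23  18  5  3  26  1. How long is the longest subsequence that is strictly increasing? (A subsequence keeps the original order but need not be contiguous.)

Track the smallest tail for each achievable length (strict):
17 → extends → [17]
31 → extends → [17, 31]
26 → replaces 31 → [17, 26]
4 → replaces 17 → [4, 26]
22 → replaces 26 → [4, 22]
6 → replaces 22 → [4, 6]
23 → extends → [4, 6, 23]
18 → replaces 23 → [4, 6, 18]
5 → replaces 6 → [4, 5, 18]
3 → replaces 4 → [3, 5, 18]
26 → extends → [3, 5, 18, 26]
1 → replaces 3 → [1, 5, 18, 26]
Four tails, so the longest strictly increasing subsequence has length 4 (e.g. 17, 22, 23, 26).

4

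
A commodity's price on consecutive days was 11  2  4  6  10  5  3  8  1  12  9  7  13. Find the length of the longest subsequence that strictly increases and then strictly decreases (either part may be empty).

7

inc[i] = longest strictly increasing subsequence ending at i; dec[i] = longest strictly decreasing subsequence starting at i:
i:      1  2  3  4  5  6  7  8  9 10 11 12 13
a[i]:  11  2  4  6 10  5  3  8  1 12  9  7 13
inc:    1  1  2  3  4  3  2  4  1  5  5  4  6
dec:    5  2  3  4  4  3  2  2  1  3  2  1  1
Best peak at i=5 (value 10): inc=4, dec=4, length 4+4−1 = 7.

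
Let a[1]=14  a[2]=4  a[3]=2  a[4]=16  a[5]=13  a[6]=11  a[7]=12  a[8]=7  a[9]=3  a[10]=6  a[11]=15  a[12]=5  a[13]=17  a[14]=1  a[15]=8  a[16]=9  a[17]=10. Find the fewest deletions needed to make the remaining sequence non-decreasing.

Fewest deletions = n − (longest non-decreasing subsequence).
Patience tails:
14 → extends → [14]
4 → replaces 14 → [4]
2 → replaces 4 → [2]
16 → extends → [2, 16]
13 → replaces 16 → [2, 13]
11 → replaces 13 → [2, 11]
12 → extends → [2, 11, 12]
7 → replaces 11 → [2, 7, 12]
3 → replaces 7 → [2, 3, 12]
6 → replaces 12 → [2, 3, 6]
15 → extends → [2, 3, 6, 15]
5 → replaces 6 → [2, 3, 5, 15]
17 → extends → [2, 3, 5, 15, 17]
1 → replaces 2 → [1, 3, 5, 15, 17]
8 → replaces 15 → [1, 3, 5, 8, 17]
9 → replaces 17 → [1, 3, 5, 8, 9]
10 → extends → [1, 3, 5, 8, 9, 10]
Longest non-decreasing subsequence has length 6, so deletions = 17 − 6 = 11.

11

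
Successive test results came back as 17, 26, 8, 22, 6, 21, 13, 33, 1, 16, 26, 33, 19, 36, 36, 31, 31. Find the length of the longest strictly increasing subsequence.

Let dp[i] be the length of the longest such subsequence ending at index i:
i:      1  2  3  4  5  6  7  8  9 10 11 12 13 14 15 16 17
a[i]:  17 26  8 22  6 21 13 33  1 16 26 33 19 36 36 31 31
dp:     1  2  1  2  1  2  2  3  1  3  4  5  4  6  6  5  5
Maximum dp value is 6.

6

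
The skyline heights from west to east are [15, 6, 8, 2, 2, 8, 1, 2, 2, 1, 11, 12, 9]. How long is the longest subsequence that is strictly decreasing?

4

Let dp[i] be the longest strictly decreasing subsequence ending at i:
i:      1  2  3  4  5  6  7  8  9 10 11 12 13
a[i]:  15  6  8  2  2  8  1  2  2  1 11 12  9
dp:     1  2  2  3  3  2  4  3  3  4  2  2  3
Maximum is 4.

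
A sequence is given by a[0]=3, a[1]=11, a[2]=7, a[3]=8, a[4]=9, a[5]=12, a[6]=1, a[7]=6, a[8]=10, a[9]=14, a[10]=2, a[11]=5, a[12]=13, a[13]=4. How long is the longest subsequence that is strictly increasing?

Track the smallest tail for each achievable length (strict):
3 → extends → [3]
11 → extends → [3, 11]
7 → replaces 11 → [3, 7]
8 → extends → [3, 7, 8]
9 → extends → [3, 7, 8, 9]
12 → extends → [3, 7, 8, 9, 12]
1 → replaces 3 → [1, 7, 8, 9, 12]
6 → replaces 7 → [1, 6, 8, 9, 12]
10 → replaces 12 → [1, 6, 8, 9, 10]
14 → extends → [1, 6, 8, 9, 10, 14]
2 → replaces 6 → [1, 2, 8, 9, 10, 14]
5 → replaces 8 → [1, 2, 5, 9, 10, 14]
13 → replaces 14 → [1, 2, 5, 9, 10, 13]
4 → replaces 5 → [1, 2, 4, 9, 10, 13]
Six tails, so the longest strictly increasing subsequence has length 6 (e.g. 3, 7, 8, 9, 12, 14).

6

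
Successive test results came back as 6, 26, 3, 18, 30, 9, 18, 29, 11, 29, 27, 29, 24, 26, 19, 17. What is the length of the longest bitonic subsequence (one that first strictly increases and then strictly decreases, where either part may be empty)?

8

inc[i] = longest strictly increasing subsequence ending at i; dec[i] = longest strictly decreasing subsequence starting at i:
i:      1  2  3  4  5  6  7  8  9 10 11 12 13 14 15 16
a[i]:   6 26  3 18 30  9 18 29 11 29 27 29 24 26 19 17
inc:    1  2  1  2  3  2  3  4  3  4  4  5  4  5  4  4
dec:    2  4  1  2  6  1  2  5  1  5  4  4  3  3  2  1
Best peak at i=5 (value 30): inc=3, dec=6, length 3+6−1 = 8.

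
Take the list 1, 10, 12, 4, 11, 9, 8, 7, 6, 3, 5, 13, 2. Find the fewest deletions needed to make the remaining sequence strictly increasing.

9

Fewest deletions = n − (longest strictly increasing subsequence).
Patience tails:
1 → extends → [1]
10 → extends → [1, 10]
12 → extends → [1, 10, 12]
4 → replaces 10 → [1, 4, 12]
11 → replaces 12 → [1, 4, 11]
9 → replaces 11 → [1, 4, 9]
8 → replaces 9 → [1, 4, 8]
7 → replaces 8 → [1, 4, 7]
6 → replaces 7 → [1, 4, 6]
3 → replaces 4 → [1, 3, 6]
5 → replaces 6 → [1, 3, 5]
13 → extends → [1, 3, 5, 13]
2 → replaces 3 → [1, 2, 5, 13]
Longest strictly increasing subsequence has length 4, so deletions = 13 − 4 = 9.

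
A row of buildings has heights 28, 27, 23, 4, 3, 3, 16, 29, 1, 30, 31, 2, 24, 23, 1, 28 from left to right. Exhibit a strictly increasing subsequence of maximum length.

4, 16, 29, 30, 31

Patience tails give the LIS length; then backtrack through the dp parents:
28 → extends → [28]
27 → replaces 28 → [27]
23 → replaces 27 → [23]
4 → replaces 23 → [4]
3 → replaces 4 → [3]
3 → already a tail → [3]
16 → extends → [3, 16]
29 → extends → [3, 16, 29]
1 → replaces 3 → [1, 16, 29]
30 → extends → [1, 16, 29, 30]
31 → extends → [1, 16, 29, 30, 31]
2 → replaces 16 → [1, 2, 29, 30, 31]
24 → replaces 29 → [1, 2, 24, 30, 31]
23 → replaces 24 → [1, 2, 23, 30, 31]
1 → already a tail → [1, 2, 23, 30, 31]
28 → replaces 30 → [1, 2, 23, 28, 31]
Length 5; one witness is 4, 16, 29, 30, 31.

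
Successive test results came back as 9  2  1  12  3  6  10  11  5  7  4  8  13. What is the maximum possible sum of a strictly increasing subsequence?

45

Let S[i] be the best sum of a strictly increasing subsequence ending at i:
i:      1  2  3  4  5  6  7  8  9 10 11 12 13
a[i]:   9  2  1 12  3  6 10 11  5  7  4  8 13
S:      9  2  1 21  5 11 21 32 10 18  9 26 45
Maximum is 45 (e.g. 2 + 3 + 6 + 10 + 11 + 13).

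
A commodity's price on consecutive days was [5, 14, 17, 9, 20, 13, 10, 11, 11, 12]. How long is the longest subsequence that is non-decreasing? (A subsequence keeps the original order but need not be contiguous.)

6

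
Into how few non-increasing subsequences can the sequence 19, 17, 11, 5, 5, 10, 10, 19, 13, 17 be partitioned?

Place each on the leftmost legal pile:
19 → new pile 1 (tops now [19])
17 → pile 1 (tops now [17])
11 → pile 1 (tops now [11])
5 → pile 1 (tops now [5])
5 → pile 1 (tops now [5])
10 → new pile 2 (tops now [5, 10])
10 → pile 2 (tops now [5, 10])
19 → new pile 3 (tops now [5, 10, 19])
13 → pile 3 (tops now [5, 10, 13])
17 → new pile 4 (tops now [5, 10, 13, 17])
Four piles.

4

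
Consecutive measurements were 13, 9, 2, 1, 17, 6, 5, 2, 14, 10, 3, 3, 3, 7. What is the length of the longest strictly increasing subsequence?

4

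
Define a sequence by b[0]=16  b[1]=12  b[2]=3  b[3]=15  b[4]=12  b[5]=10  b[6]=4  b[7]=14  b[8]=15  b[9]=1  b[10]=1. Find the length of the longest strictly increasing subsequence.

4

Let dp[i] be the length of the longest such subsequence ending at index i:
i:      0  1  2  3  4  5  6  7  8  9 10
b[i]:  16 12  3 15 12 10  4 14 15  1  1
dp:     1  1  1  2  2  2  2  3  4  1  1
Maximum dp value is 4.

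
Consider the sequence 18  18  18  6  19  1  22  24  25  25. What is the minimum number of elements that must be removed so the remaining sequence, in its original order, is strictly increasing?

Fewest deletions = n − (longest strictly increasing subsequence).
Patience tails:
18 → extends → [18]
18 → already a tail → [18]
18 → already a tail → [18]
6 → replaces 18 → [6]
19 → extends → [6, 19]
1 → replaces 6 → [1, 19]
22 → extends → [1, 19, 22]
24 → extends → [1, 19, 22, 24]
25 → extends → [1, 19, 22, 24, 25]
25 → already a tail → [1, 19, 22, 24, 25]
Longest strictly increasing subsequence has length 5, so deletions = 10 − 5 = 5.

5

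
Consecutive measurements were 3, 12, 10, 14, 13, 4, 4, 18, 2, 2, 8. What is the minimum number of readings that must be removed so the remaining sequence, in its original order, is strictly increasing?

Fewest deletions = n − (longest strictly increasing subsequence).
Patience tails:
3 → extends → [3]
12 → extends → [3, 12]
10 → replaces 12 → [3, 10]
14 → extends → [3, 10, 14]
13 → replaces 14 → [3, 10, 13]
4 → replaces 10 → [3, 4, 13]
4 → already a tail → [3, 4, 13]
18 → extends → [3, 4, 13, 18]
2 → replaces 3 → [2, 4, 13, 18]
2 → already a tail → [2, 4, 13, 18]
8 → replaces 13 → [2, 4, 8, 18]
Longest strictly increasing subsequence has length 4, so deletions = 11 − 4 = 7.

7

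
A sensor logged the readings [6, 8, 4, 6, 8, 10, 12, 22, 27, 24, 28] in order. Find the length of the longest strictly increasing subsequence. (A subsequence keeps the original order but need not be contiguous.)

8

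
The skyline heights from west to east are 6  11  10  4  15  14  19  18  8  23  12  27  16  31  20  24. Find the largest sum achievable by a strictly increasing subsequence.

132

Let S[i] be the best sum of a strictly increasing subsequence ending at i:
i:       1   2   3   4   5   6   7   8   9  10  11  12  13  14  15  16
a[i]:    6  11  10   4  15  14  19  18   8  23  12  27  16  31  20  24
S:       6  17  16   4  32  31  51  50  14  74  29 101  48 132  71  98
Maximum is 132 (e.g. 6 + 11 + 15 + 19 + 23 + 27 + 31).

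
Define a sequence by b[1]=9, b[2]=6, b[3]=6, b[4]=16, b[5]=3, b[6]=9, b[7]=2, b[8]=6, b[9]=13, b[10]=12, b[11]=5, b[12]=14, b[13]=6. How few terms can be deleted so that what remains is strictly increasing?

9

Fewest deletions = n − (longest strictly increasing subsequence).
i:      1  2  3  4  5  6  7  8  9 10 11 12 13
b[i]:   9  6  6 16  3  9  2  6 13 12  5 14  6
dp:     1  1  1  2  1  2  1  2  3  3  2  4  3
max dp = 4, so deletions = 13 − 4 = 9.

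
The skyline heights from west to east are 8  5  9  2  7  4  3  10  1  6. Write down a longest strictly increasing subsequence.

Patience tails give the LIS length; then backtrack through the dp parents:
8 → extends → [8]
5 → replaces 8 → [5]
9 → extends → [5, 9]
2 → replaces 5 → [2, 9]
7 → replaces 9 → [2, 7]
4 → replaces 7 → [2, 4]
3 → replaces 4 → [2, 3]
10 → extends → [2, 3, 10]
1 → replaces 2 → [1, 3, 10]
6 → replaces 10 → [1, 3, 6]
Length 3; one witness is 8, 9, 10.

8, 9, 10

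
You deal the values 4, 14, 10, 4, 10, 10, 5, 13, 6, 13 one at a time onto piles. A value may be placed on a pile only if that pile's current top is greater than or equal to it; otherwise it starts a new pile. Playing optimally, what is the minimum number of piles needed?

4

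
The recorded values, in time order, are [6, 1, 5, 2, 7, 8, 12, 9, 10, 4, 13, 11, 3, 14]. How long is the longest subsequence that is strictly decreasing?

Let dp[i] be the longest strictly decreasing subsequence ending at i:
i:      1  2  3  4  5  6  7  8  9 10 11 12 13 14
a[i]:   6  1  5  2  7  8 12  9 10  4 13 11  3 14
dp:     1  2  2  3  1  1  1  2  2  3  1  2  4  1
Maximum is 4.

4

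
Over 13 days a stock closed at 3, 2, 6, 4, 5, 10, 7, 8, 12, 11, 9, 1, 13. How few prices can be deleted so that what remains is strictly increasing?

6

Fewest deletions = n − (longest strictly increasing subsequence).
Patience tails:
3 → extends → [3]
2 → replaces 3 → [2]
6 → extends → [2, 6]
4 → replaces 6 → [2, 4]
5 → extends → [2, 4, 5]
10 → extends → [2, 4, 5, 10]
7 → replaces 10 → [2, 4, 5, 7]
8 → extends → [2, 4, 5, 7, 8]
12 → extends → [2, 4, 5, 7, 8, 12]
11 → replaces 12 → [2, 4, 5, 7, 8, 11]
9 → replaces 11 → [2, 4, 5, 7, 8, 9]
1 → replaces 2 → [1, 4, 5, 7, 8, 9]
13 → extends → [1, 4, 5, 7, 8, 9, 13]
Longest strictly increasing subsequence has length 7, so deletions = 13 − 7 = 6.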